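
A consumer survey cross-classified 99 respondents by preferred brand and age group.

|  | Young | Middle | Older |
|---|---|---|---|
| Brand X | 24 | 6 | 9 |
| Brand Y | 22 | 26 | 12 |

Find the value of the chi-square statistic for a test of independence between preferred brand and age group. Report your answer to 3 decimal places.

Row totals: 39, 60. Column totals: 46, 32, 21. Grand total N = 99.
Expected counts (row total × column total / N):
  Brand X, Young: 39×46/99 = 18.12121
  Brand X, Middle: 39×32/99 = 12.60606
  Brand X, Older: 39×21/99 = 8.27273
  Brand Y, Young: 60×46/99 = 27.87879
  Brand Y, Middle: 60×32/99 = 19.39394
  Brand Y, Older: 60×21/99 = 12.72727
Contributions (O − E)²/E:
  (24 − 18.12121)²/18.12121 = 1.9072
  (6 − 12.60606)²/12.60606 = 3.4618
  (9 − 8.27273)²/8.27273 = 0.0639
  (22 − 27.87879)²/27.87879 = 1.2397
  (26 − 19.39394)²/19.39394 = 2.2502
  (12 − 12.72727)²/12.72727 = 0.0416
χ² = 1.9072 + 3.4618 + 0.0639 + 1.2397 + 2.2502 + 0.0416 = 8.964

8.964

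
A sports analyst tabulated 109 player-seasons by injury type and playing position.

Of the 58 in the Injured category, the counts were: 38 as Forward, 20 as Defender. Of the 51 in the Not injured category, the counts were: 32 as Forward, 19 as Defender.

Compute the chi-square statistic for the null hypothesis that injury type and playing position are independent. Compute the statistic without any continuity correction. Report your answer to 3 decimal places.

0.091

Row totals: 58, 51. Column totals: 70, 39. Grand total N = 109.
Expected counts (row total × column total / N):
  Injured, Forward: 58×70/109 = 37.2477
  Injured, Defender: 58×39/109 = 20.7523
  Not injured, Forward: 51×70/109 = 32.7523
  Not injured, Defender: 51×39/109 = 18.2477
Contributions (O − E)²/E:
  (38 − 37.2477)²/37.2477 = 0.0152
  (20 − 20.7523)²/20.7523 = 0.0273
  (32 − 32.7523)²/32.7523 = 0.0173
  (19 − 18.2477)²/18.2477 = 0.0310
χ² = 0.0152 + 0.0273 + 0.0173 + 0.0310 = 0.091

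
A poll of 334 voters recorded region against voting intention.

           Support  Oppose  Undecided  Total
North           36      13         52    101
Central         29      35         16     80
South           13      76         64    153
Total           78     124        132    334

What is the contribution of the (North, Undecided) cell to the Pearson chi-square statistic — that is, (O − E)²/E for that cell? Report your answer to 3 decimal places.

3.658

Row total (North) = 101; column total (Undecided) = 132; N = 334.
Expected count E = 101 × 132 / 334 = 39.9162.
Contribution = (O − E)²/E = (52 − 39.9162)² / 39.9162 = 3.658.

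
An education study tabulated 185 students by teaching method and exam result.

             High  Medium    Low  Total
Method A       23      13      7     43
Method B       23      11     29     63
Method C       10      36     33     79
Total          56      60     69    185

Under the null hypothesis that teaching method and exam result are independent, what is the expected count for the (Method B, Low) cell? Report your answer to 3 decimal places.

23.497

Row total (Method B) = 63; column total (Low) = 69; grand total N = 185.
Expected count = (row total × column total) / N = 63 × 69 / 185 = 23.497.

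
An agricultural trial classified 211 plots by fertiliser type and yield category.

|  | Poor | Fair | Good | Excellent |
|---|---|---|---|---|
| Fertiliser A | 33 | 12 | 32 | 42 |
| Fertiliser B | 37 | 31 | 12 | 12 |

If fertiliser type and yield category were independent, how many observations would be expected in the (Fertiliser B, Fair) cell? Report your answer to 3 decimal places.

18.749

Row total (Fertiliser B) = 92; column total (Fair) = 43; grand total N = 211.
Expected count = (row total × column total) / N = 92 × 43 / 211 = 18.749.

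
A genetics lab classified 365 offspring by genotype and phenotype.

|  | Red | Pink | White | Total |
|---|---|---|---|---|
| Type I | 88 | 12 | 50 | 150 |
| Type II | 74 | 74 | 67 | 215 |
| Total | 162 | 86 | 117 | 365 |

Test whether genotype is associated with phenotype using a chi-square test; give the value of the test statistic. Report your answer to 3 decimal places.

38.008

Grand total N = 365.
Expected counts (row total × column total / N):
  Type I, Red: 150×162/365 = 66.5753
  Type I, Pink: 150×86/365 = 35.3425
  Type I, White: 150×117/365 = 48.0822
  Type II, Red: 215×162/365 = 95.4247
  Type II, Pink: 215×86/365 = 50.6575
  Type II, White: 215×117/365 = 68.9178
Contributions (O − E)²/E:
  (88 − 66.5753)²/66.5753 = 6.8947
  (12 − 35.3425)²/35.3425 = 15.4169
  (50 − 48.0822)²/48.0822 = 0.0765
  (74 − 95.4247)²/95.4247 = 4.8103
  (74 − 50.6575)²/50.6575 = 10.7560
  (67 − 68.9178)²/68.9178 = 0.0534
χ² = 6.8947 + 15.4169 + 0.0765 + 4.8103 + 10.7560 + 0.0534 = 38.008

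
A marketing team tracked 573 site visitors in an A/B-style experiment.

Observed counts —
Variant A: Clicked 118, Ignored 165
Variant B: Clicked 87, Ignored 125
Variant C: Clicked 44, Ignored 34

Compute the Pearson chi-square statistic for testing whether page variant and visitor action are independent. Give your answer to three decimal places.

Row totals: 283, 212, 78. Column totals: 249, 324. Grand total N = 573.
Expected counts (row total × column total / N):
  Variant A, Clicked: 283×249/573 = 122.9791
  Variant A, Ignored: 283×324/573 = 160.0209
  Variant B, Clicked: 212×249/573 = 92.1257
  Variant B, Ignored: 212×324/573 = 119.8743
  Variant C, Clicked: 78×249/573 = 33.8953
  Variant C, Ignored: 78×324/573 = 44.1047
Contributions (O − E)²/E:
  (118 − 122.9791)²/122.9791 = 0.2016
  (165 − 160.0209)²/160.0209 = 0.1549
  (87 − 92.1257)²/92.1257 = 0.2852
  (125 − 119.8743)²/119.8743 = 0.2192
  (44 − 33.8953)²/33.8953 = 3.0124
  (34 − 44.1047)²/44.1047 = 2.3151
χ² = 0.2016 + 0.1549 + 0.2852 + 0.2192 + 3.0124 + 2.3151 = 6.188

6.188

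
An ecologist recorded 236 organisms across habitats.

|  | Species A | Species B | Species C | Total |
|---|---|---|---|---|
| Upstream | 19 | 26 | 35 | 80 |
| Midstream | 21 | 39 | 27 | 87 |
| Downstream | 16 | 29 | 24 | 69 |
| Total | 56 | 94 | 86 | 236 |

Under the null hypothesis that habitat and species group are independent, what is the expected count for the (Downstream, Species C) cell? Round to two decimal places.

25.14

Row total (Downstream) = 69; column total (Species C) = 86; grand total N = 236.
Expected count = (row total × column total) / N = 69 × 86 / 236 = 25.14.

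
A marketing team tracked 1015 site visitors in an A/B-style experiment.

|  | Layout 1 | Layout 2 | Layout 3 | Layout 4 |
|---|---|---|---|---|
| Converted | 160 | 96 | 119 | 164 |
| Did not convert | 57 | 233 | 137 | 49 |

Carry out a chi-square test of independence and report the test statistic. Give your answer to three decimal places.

Row totals: 539, 476. Column totals: 217, 329, 256, 213. Grand total N = 1015.
Expected counts (row total × column total / N):
  Converted, Layout 1: 539×217/1015 = 115.23448
  Converted, Layout 2: 539×329/1015 = 174.71034
  Converted, Layout 3: 539×256/1015 = 135.94483
  Converted, Layout 4: 539×213/1015 = 113.11034
  Did not convert, Layout 1: 476×217/1015 = 101.76552
  Did not convert, Layout 2: 476×329/1015 = 154.28966
  Did not convert, Layout 3: 476×256/1015 = 120.05517
  Did not convert, Layout 4: 476×213/1015 = 99.88966
Contributions (O − E)²/E:
  (160 − 115.23448)²/115.23448 = 17.3902
  (96 − 174.71034)²/174.71034 = 35.4605
  (119 − 135.94483)²/135.94483 = 2.1121
  (164 − 113.11034)²/113.11034 = 22.8959
  (57 − 101.76552)²/101.76552 = 19.6919
  (233 − 154.28966)²/154.28966 = 40.1538
  (137 − 120.05517)²/120.05517 = 2.3916
  (49 − 99.88966)²/99.88966 = 25.9262
χ² = 17.3902 + 35.4605 + 2.1121 + 22.8959 + 19.6919 + 40.1538 + 2.3916 + 25.9262 = 166.022

166.022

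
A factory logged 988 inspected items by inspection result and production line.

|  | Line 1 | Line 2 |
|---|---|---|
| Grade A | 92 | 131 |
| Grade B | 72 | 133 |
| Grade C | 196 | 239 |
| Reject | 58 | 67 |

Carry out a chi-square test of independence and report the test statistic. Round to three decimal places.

Row totals: 223, 205, 435, 125. Column totals: 418, 570. Grand total N = 988.
Expected counts (row total × column total / N):
  Grade A, Line 1: 223×418/988 = 94.3462
  Grade A, Line 2: 223×570/988 = 128.6538
  Grade B, Line 1: 205×418/988 = 86.7308
  Grade B, Line 2: 205×570/988 = 118.2692
  Grade C, Line 1: 435×418/988 = 184.0385
  Grade C, Line 2: 435×570/988 = 250.9615
  Reject, Line 1: 125×418/988 = 52.8846
  Reject, Line 2: 125×570/988 = 72.1154
Contributions (O − E)²/E:
  (92 − 94.3462)²/94.3462 = 0.0583
  (131 − 128.6538)²/128.6538 = 0.0428
  (72 − 86.7308)²/86.7308 = 2.5020
  (133 − 118.2692)²/118.2692 = 1.8348
  (196 − 184.0385)²/184.0385 = 0.7774
  (239 − 250.9615)²/250.9615 = 0.5701
  (58 − 52.8846)²/52.8846 = 0.4948
  (67 − 72.1154)²/72.1154 = 0.3629
χ² = 0.0583 + 0.0428 + 2.5020 + 1.8348 + 0.7774 + 0.5701 + 0.4948 + 0.3629 = 6.643

6.643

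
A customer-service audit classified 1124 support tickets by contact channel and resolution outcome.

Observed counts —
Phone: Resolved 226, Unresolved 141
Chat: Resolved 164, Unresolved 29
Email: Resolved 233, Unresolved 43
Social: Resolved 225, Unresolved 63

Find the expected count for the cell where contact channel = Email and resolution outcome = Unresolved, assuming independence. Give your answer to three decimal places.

67.772

Row total (Email) = 276; column total (Unresolved) = 276; grand total N = 1124.
Expected count = (row total × column total) / N = 276 × 276 / 1124 = 67.772.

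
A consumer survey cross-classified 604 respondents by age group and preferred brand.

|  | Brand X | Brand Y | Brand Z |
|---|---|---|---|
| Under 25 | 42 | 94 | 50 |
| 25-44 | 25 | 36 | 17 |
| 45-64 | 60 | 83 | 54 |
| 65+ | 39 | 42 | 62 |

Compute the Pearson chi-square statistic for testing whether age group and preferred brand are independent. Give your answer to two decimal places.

22.95

Row totals: 186, 78, 197, 143. Column totals: 166, 255, 183. Grand total N = 604.
Expected counts (row total × column total / N):
  Under 25, Brand X: 186×166/604 = 51.119
  Under 25, Brand Y: 186×255/604 = 78.526
  Under 25, Brand Z: 186×183/604 = 56.354
  25-44, Brand X: 78×166/604 = 21.437
  25-44, Brand Y: 78×255/604 = 32.930
  25-44, Brand Z: 78×183/604 = 23.632
  45-64, Brand X: 197×166/604 = 54.142
  45-64, Brand Y: 197×255/604 = 83.171
  45-64, Brand Z: 197×183/604 = 59.687
  65+, Brand X: 143×166/604 = 39.301
  65+, Brand Y: 143×255/604 = 60.373
  65+, Brand Z: 143×183/604 = 43.326
Contributions (O − E)²/E:
  (42 − 51.119)²/51.119 = 1.6267
  (94 − 78.526)²/78.526 = 3.0492
  (50 − 56.354)²/56.354 = 0.7164
  (25 − 21.437)²/21.437 = 0.5922
  (36 − 32.930)²/32.930 = 0.2862
  (17 − 23.632)²/23.632 = 1.8612
  (60 − 54.142)²/54.142 = 0.6338
  (83 − 83.171)²/83.171 = 0.0004
  (54 − 59.687)²/59.687 = 0.5419
  (39 − 39.301)²/39.301 = 0.0023
  (42 − 60.373)²/60.373 = 5.5914
  (62 − 43.326)²/43.326 = 8.0487
χ² = 1.6267 + 3.0492 + 0.7164 + 0.5922 + 0.2862 + 1.8612 + 0.6338 + 0.0004 + 0.5419 + 0.0023 + 5.5914 + 8.0487 = 22.95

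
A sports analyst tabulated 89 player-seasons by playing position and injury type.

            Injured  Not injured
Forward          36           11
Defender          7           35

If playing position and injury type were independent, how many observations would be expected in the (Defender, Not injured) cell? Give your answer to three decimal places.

21.708

Row total (Defender) = 42; column total (Not injured) = 46; grand total N = 89.
Expected count = (row total × column total) / N = 42 × 46 / 89 = 21.708.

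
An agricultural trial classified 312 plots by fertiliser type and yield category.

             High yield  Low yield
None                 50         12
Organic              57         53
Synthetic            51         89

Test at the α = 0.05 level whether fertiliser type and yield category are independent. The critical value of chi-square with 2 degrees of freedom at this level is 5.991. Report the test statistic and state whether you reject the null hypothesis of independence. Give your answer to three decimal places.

Row totals: 62, 110, 140. Column totals: 158, 154. Grand total N = 312.
Expected counts (row total × column total / N):
  None, High yield: 62×158/312 = 31.3974
  None, Low yield: 62×154/312 = 30.6026
  Organic, High yield: 110×158/312 = 55.7051
  Organic, Low yield: 110×154/312 = 54.2949
  Synthetic, High yield: 140×158/312 = 70.8974
  Synthetic, Low yield: 140×154/312 = 69.1026
Contributions (O − E)²/E:
  (50 − 31.3974)²/31.3974 = 11.0218
  (12 − 30.6026)²/30.6026 = 11.3081
  (57 − 55.7051)²/55.7051 = 0.0301
  (53 − 54.2949)²/54.2949 = 0.0309
  (51 − 70.8974)²/70.8974 = 5.5842
  (89 − 69.1026)²/69.1026 = 5.7293
χ² = 11.0218 + 11.3081 + 0.0301 + 0.0309 + 5.5842 + 5.7293 = 33.704
df = (3−1)(2−1) = 2. Since 33.704 > 5.991, reject the null hypothesis of independence at α = 0.05.

33.704; reject H₀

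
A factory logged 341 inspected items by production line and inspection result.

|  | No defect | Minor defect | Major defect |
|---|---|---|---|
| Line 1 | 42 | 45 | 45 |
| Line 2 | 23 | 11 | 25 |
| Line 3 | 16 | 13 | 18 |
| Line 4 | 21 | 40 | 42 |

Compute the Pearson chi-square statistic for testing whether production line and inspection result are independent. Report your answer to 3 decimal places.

Row totals: 132, 59, 47, 103. Column totals: 102, 109, 130. Grand total N = 341.
Expected counts (row total × column total / N):
  Line 1, No defect: 132×102/341 = 39.48387
  Line 1, Minor defect: 132×109/341 = 42.19355
  Line 1, Major defect: 132×130/341 = 50.32258
  Line 2, No defect: 59×102/341 = 17.64809
  Line 2, Minor defect: 59×109/341 = 18.85924
  Line 2, Major defect: 59×130/341 = 22.49267
  Line 3, No defect: 47×102/341 = 14.05865
  Line 3, Minor defect: 47×109/341 = 15.02346
  Line 3, Major defect: 47×130/341 = 17.91789
  Line 4, No defect: 103×102/341 = 30.80938
  Line 4, Minor defect: 103×109/341 = 32.92375
  Line 4, Major defect: 103×130/341 = 39.26686
Contributions (O − E)²/E:
  (42 − 39.48387)²/39.48387 = 0.1603
  (45 − 42.19355)²/42.19355 = 0.1867
  (45 − 50.32258)²/50.32258 = 0.5630
  (23 − 17.64809)²/17.64809 = 1.6230
  (11 − 18.85924)²/18.85924 = 3.2752
  (25 − 22.49267)²/22.49267 = 0.2795
  (16 − 14.05865)²/14.05865 = 0.2681
  (13 − 15.02346)²/15.02346 = 0.2725
  (18 − 17.91789)²/17.91789 = 0.0004
  (21 − 30.80938)²/30.80938 = 3.1232
  (40 − 32.92375)²/32.92375 = 1.5209
  (42 − 39.26686)²/39.26686 = 0.1902
χ² = 0.1603 + 0.1867 + 0.5630 + 1.6230 + 3.2752 + 0.2795 + 0.2681 + 0.2725 + 0.0004 + 3.1232 + 1.5209 + 0.1902 = 11.463

11.463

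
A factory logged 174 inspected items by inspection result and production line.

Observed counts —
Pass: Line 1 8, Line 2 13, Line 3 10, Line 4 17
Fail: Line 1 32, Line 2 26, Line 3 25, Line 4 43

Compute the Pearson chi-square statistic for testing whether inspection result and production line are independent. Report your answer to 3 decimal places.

1.831

Row totals: 48, 126. Column totals: 40, 39, 35, 60. Grand total N = 174.
Expected counts (row total × column total / N):
  Pass, Line 1: 48×40/174 = 11.0345
  Pass, Line 2: 48×39/174 = 10.7586
  Pass, Line 3: 48×35/174 = 9.6552
  Pass, Line 4: 48×60/174 = 16.5517
  Fail, Line 1: 126×40/174 = 28.9655
  Fail, Line 2: 126×39/174 = 28.2414
  Fail, Line 3: 126×35/174 = 25.3448
  Fail, Line 4: 126×60/174 = 43.4483
Contributions (O − E)²/E:
  (8 − 11.0345)²/11.0345 = 0.8345
  (13 − 10.7586)²/10.7586 = 0.4670
  (10 − 9.6552)²/9.6552 = 0.0123
  (17 − 16.5517)²/16.5517 = 0.0121
  (32 − 28.9655)²/28.9655 = 0.3179
  (26 − 28.2414)²/28.2414 = 0.1779
  (25 − 25.3448)²/25.3448 = 0.0047
  (43 − 43.4483)²/43.4483 = 0.0046
χ² = 0.8345 + 0.4670 + 0.0123 + 0.0121 + 0.3179 + 0.1779 + 0.0047 + 0.0046 = 1.831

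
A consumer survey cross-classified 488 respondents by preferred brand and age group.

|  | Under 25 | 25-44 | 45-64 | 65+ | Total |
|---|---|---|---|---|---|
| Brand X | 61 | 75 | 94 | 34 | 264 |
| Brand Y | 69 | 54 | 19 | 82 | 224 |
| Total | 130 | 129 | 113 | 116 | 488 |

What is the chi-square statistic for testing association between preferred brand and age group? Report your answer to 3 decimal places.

Grand total N = 488.
Expected counts (row total × column total / N):
  Brand X, Under 25: 264×130/488 = 70.32787
  Brand X, 25-44: 264×129/488 = 69.78689
  Brand X, 45-64: 264×113/488 = 61.13115
  Brand X, 65+: 264×116/488 = 62.75410
  Brand Y, Under 25: 224×130/488 = 59.67213
  Brand Y, 25-44: 224×129/488 = 59.21311
  Brand Y, 45-64: 224×113/488 = 51.86885
  Brand Y, 65+: 224×116/488 = 53.24590
Contributions (O − E)²/E:
  (61 − 70.32787)²/70.32787 = 1.2372
  (75 − 69.78689)²/69.78689 = 0.3894
  (94 − 61.13115)²/61.13115 = 17.6728
  (34 − 62.75410)²/62.75410 = 13.1752
  (69 − 59.67213)²/59.67213 = 1.4581
  (54 − 59.21311)²/59.21311 = 0.4590
  (19 − 51.86885)²/51.86885 = 20.8287
  (82 − 53.24590)²/53.24590 = 15.5279
χ² = 1.2372 + 0.3894 + 17.6728 + 13.1752 + 1.4581 + 0.4590 + 20.8287 + 15.5279 = 70.748

70.748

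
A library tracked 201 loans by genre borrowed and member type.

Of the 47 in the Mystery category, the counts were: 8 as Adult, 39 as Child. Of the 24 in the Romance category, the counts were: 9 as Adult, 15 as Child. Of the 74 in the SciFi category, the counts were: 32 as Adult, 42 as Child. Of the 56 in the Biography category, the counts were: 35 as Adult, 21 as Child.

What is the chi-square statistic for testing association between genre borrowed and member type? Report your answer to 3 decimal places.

Row totals: 47, 24, 74, 56. Column totals: 84, 117. Grand total N = 201.
Expected counts (row total × column total / N):
  Mystery, Adult: 47×84/201 = 19.6418
  Mystery, Child: 47×117/201 = 27.3582
  Romance, Adult: 24×84/201 = 10.0299
  Romance, Child: 24×117/201 = 13.9701
  SciFi, Adult: 74×84/201 = 30.9254
  SciFi, Child: 74×117/201 = 43.0746
  Biography, Adult: 56×84/201 = 23.4030
  Biography, Child: 56×117/201 = 32.5970
Contributions (O − E)²/E:
  (8 − 19.6418)²/19.6418 = 6.9002
  (39 − 27.3582)²/27.3582 = 4.9540
  (9 − 10.0299)²/10.0299 = 0.1058
  (15 − 13.9701)²/13.9701 = 0.0759
  (32 − 30.9254)²/30.9254 = 0.0373
  (42 − 43.0746)²/43.0746 = 0.0268
  (35 − 23.4030)²/23.4030 = 5.7467
  (21 − 32.5970)²/32.5970 = 4.1259
χ² = 6.9002 + 4.9540 + 0.1058 + 0.0759 + 0.0373 + 0.0268 + 5.7467 + 4.1259 = 21.973

21.973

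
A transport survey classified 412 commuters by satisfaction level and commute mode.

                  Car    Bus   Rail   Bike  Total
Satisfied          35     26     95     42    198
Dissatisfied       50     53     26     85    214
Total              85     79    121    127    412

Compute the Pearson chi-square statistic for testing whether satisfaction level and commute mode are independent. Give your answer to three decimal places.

65.258

Grand total N = 412.
Expected counts (row total × column total / N):
  Satisfied, Car: 198×85/412 = 40.8495
  Satisfied, Bus: 198×79/412 = 37.9660
  Satisfied, Rail: 198×121/412 = 58.1505
  Satisfied, Bike: 198×127/412 = 61.0340
  Dissatisfied, Car: 214×85/412 = 44.1505
  Dissatisfied, Bus: 214×79/412 = 41.0340
  Dissatisfied, Rail: 214×121/412 = 62.8495
  Dissatisfied, Bike: 214×127/412 = 65.9660
Contributions (O − E)²/E:
  (35 − 40.8495)²/40.8495 = 0.8376
  (26 − 37.9660)²/37.9660 = 3.7714
  (95 − 58.1505)²/58.1505 = 23.3512
  (42 − 61.0340)²/61.0340 = 5.9359
  (50 − 44.1505)²/44.1505 = 0.7750
  (53 − 41.0340)²/41.0340 = 3.4894
  (26 − 62.8495)²/62.8495 = 21.6054
  (85 − 65.9660)²/65.9660 = 5.4921
χ² = 0.8376 + 3.7714 + 23.3512 + 5.9359 + 0.7750 + 3.4894 + 21.6054 + 5.4921 = 65.258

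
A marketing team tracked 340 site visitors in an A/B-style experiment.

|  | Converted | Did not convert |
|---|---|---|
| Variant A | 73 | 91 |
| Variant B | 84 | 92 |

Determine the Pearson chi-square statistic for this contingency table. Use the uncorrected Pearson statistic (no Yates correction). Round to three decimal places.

Row totals: 164, 176. Column totals: 157, 183. Grand total N = 340.
Expected counts (row total × column total / N):
  Variant A, Converted: 164×157/340 = 75.7294
  Variant A, Did not convert: 164×183/340 = 88.2706
  Variant B, Converted: 176×157/340 = 81.2706
  Variant B, Did not convert: 176×183/340 = 94.7294
Contributions (O − E)²/E:
  (73 − 75.7294)²/75.7294 = 0.0984
  (91 − 88.2706)²/88.2706 = 0.0844
  (84 − 81.2706)²/81.2706 = 0.0917
  (92 − 94.7294)²/94.7294 = 0.0786
χ² = 0.0984 + 0.0844 + 0.0917 + 0.0786 = 0.353

0.353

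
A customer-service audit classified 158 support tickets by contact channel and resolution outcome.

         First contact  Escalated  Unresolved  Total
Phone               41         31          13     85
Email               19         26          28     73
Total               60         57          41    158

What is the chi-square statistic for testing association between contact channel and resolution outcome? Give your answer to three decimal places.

Grand total N = 158.
Expected counts (row total × column total / N):
  Phone, First contact: 85×60/158 = 32.2785
  Phone, Escalated: 85×57/158 = 30.6646
  Phone, Unresolved: 85×41/158 = 22.0570
  Email, First contact: 73×60/158 = 27.7215
  Email, Escalated: 73×57/158 = 26.3354
  Email, Unresolved: 73×41/158 = 18.9430
Contributions (O − E)²/E:
  (41 − 32.2785)²/32.2785 = 2.3565
  (31 − 30.6646)²/30.6646 = 0.0037
  (13 − 22.0570)²/22.0570 = 3.7190
  (19 − 27.7215)²/27.7215 = 2.7439
  (26 − 26.3354)²/26.3354 = 0.0043
  (28 − 18.9430)²/18.9430 = 4.3303
χ² = 2.3565 + 0.0037 + 3.7190 + 2.7439 + 0.0043 + 4.3303 = 13.158

13.158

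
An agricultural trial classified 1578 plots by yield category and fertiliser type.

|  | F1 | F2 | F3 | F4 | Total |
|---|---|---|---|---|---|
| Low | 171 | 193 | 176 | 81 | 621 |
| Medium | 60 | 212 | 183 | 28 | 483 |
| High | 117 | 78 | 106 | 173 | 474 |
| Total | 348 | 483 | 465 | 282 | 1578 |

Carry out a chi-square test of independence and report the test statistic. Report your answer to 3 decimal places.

Grand total N = 1578.
Expected counts (row total × column total / N):
  Low, F1: 621×348/1578 = 136.9506
  Low, F2: 621×483/1578 = 190.0779
  Low, F3: 621×465/1578 = 182.9943
  Low, F4: 621×282/1578 = 110.9772
  Medium, F1: 483×348/1578 = 106.5171
  Medium, F2: 483×483/1578 = 147.8384
  Medium, F3: 483×465/1578 = 142.3289
  Medium, F4: 483×282/1578 = 86.3156
  High, F1: 474×348/1578 = 104.5323
  High, F2: 474×483/1578 = 145.0837
  High, F3: 474×465/1578 = 139.6768
  High, F4: 474×282/1578 = 84.7072
Contributions (O − E)²/E:
  (171 − 136.9506)²/136.9506 = 8.4655
  (193 − 190.0779)²/190.0779 = 0.0449
  (176 − 182.9943)²/182.9943 = 0.2673
  (81 − 110.9772)²/110.9772 = 8.0975
  (60 − 106.5171)²/106.5171 = 20.3145
  (212 − 147.8384)²/147.8384 = 27.8460
  (183 − 142.3289)²/142.3289 = 11.6219
  (28 − 86.3156)²/86.3156 = 39.3985
  (117 − 104.5323)²/104.5323 = 1.4870
  (78 − 145.0837)²/145.0837 = 31.0181
  (106 − 139.6768)²/139.6768 = 8.1197
  (173 − 84.7072)²/84.7072 = 92.0302
χ² = 8.4655 + 0.0449 + 0.2673 + 8.0975 + 20.3145 + 27.8460 + 11.6219 + 39.3985 + 1.4870 + 31.0181 + 8.1197 + 92.0302 = 248.711

248.711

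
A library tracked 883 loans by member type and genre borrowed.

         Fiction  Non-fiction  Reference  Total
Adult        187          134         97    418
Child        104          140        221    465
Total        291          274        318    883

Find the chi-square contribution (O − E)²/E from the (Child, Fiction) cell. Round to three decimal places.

15.825

Row total (Child) = 465; column total (Fiction) = 291; N = 883.
Expected count E = 465 × 291 / 883 = 153.2446.
Contribution = (O − E)²/E = (104 − 153.2446)² / 153.2446 = 15.825.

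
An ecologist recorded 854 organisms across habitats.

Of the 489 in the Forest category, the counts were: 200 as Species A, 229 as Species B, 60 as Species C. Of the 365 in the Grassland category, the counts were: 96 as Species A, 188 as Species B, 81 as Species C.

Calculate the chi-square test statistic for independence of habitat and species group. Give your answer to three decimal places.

26.248

Row totals: 489, 365. Column totals: 296, 417, 141. Grand total N = 854.
Expected counts (row total × column total / N):
  Forest, Species A: 489×296/854 = 169.4895
  Forest, Species B: 489×417/854 = 238.7740
  Forest, Species C: 489×141/854 = 80.7365
  Grassland, Species A: 365×296/854 = 126.5105
  Grassland, Species B: 365×417/854 = 178.2260
  Grassland, Species C: 365×141/854 = 60.2635
Contributions (O − E)²/E:
  (200 − 169.4895)²/169.4895 = 5.4923
  (229 − 238.7740)²/238.7740 = 0.4001
  (60 − 80.7365)²/80.7365 = 5.3260
  (96 − 126.5105)²/126.5105 = 7.3582
  (188 − 178.2260)²/178.2260 = 0.5360
  (81 − 60.2635)²/60.2635 = 7.1354
χ² = 5.4923 + 0.4001 + 5.3260 + 7.3582 + 0.5360 + 7.1354 = 26.248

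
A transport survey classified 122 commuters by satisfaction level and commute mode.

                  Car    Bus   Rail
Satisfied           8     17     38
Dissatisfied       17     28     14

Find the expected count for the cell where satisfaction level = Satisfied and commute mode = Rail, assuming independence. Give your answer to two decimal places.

26.85

Row total (Satisfied) = 63; column total (Rail) = 52; grand total N = 122.
Expected count = (row total × column total) / N = 63 × 52 / 122 = 26.85.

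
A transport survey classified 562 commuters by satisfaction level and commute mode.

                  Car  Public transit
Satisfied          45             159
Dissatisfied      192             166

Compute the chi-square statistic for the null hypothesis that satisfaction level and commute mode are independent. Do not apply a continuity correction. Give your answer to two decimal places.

Row totals: 204, 358. Column totals: 237, 325. Grand total N = 562.
Expected counts (row total × column total / N):
  Satisfied, Car: 204×237/562 = 86.028
  Satisfied, Public transit: 204×325/562 = 117.972
  Dissatisfied, Car: 358×237/562 = 150.972
  Dissatisfied, Public transit: 358×325/562 = 207.028
Contributions (O − E)²/E:
  (45 − 86.028)²/86.028 = 19.5668
  (159 − 117.972)²/117.972 = 14.2686
  (192 − 150.972)²/150.972 = 11.1497
  (166 − 207.028)²/207.028 = 8.1308
χ² = 19.5668 + 14.2686 + 11.1497 + 8.1308 = 53.12

53.12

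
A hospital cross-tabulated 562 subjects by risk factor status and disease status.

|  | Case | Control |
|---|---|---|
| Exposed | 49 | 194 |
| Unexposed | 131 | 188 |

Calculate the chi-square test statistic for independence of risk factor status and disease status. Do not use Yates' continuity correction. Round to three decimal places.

Row totals: 243, 319. Column totals: 180, 382. Grand total N = 562.
Expected counts (row total × column total / N):
  Exposed, Case: 243×180/562 = 77.8292
  Exposed, Control: 243×382/562 = 165.1708
  Unexposed, Case: 319×180/562 = 102.1708
  Unexposed, Control: 319×382/562 = 216.8292
Contributions (O − E)²/E:
  (49 − 77.8292)²/77.8292 = 10.6788
  (194 − 165.1708)²/165.1708 = 5.0319
  (131 − 102.1708)²/102.1708 = 8.1346
  (188 − 216.8292)²/216.8292 = 3.8331
χ² = 10.6788 + 5.0319 + 8.1346 + 3.8331 = 27.678

27.678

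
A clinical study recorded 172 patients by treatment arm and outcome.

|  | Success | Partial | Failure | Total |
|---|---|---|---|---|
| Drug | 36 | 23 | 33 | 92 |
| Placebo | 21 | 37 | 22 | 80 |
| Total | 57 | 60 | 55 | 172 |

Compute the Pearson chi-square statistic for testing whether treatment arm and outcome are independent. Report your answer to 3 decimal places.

Grand total N = 172.
Expected counts (row total × column total / N):
  Drug, Success: 92×57/172 = 30.4884
  Drug, Partial: 92×60/172 = 32.0930
  Drug, Failure: 92×55/172 = 29.4186
  Placebo, Success: 80×57/172 = 26.5116
  Placebo, Partial: 80×60/172 = 27.9070
  Placebo, Failure: 80×55/172 = 25.5814
Contributions (O − E)²/E:
  (36 − 30.4884)²/30.4884 = 0.9964
  (23 − 32.0930)²/32.0930 = 2.5763
  (33 − 29.4186)²/29.4186 = 0.4360
  (21 − 26.5116)²/26.5116 = 1.1458
  (37 − 27.9070)²/27.9070 = 2.9628
  (22 − 25.5814)²/25.5814 = 0.5014
χ² = 0.9964 + 2.5763 + 0.4360 + 1.1458 + 2.9628 + 0.5014 = 8.619

8.619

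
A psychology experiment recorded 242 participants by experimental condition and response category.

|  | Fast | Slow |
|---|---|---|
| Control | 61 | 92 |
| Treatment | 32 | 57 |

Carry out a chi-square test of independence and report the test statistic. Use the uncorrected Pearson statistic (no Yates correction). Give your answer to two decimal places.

0.36

Row totals: 153, 89. Column totals: 93, 149. Grand total N = 242.
Expected counts (row total × column total / N):
  Control, Fast: 153×93/242 = 58.798
  Control, Slow: 153×149/242 = 94.202
  Treatment, Fast: 89×93/242 = 34.202
  Treatment, Slow: 89×149/242 = 54.798
Contributions (O − E)²/E:
  (61 − 58.798)²/58.798 = 0.0825
  (92 − 94.202)²/94.202 = 0.0515
  (32 − 34.202)²/34.202 = 0.1418
  (57 − 54.798)²/54.798 = 0.0885
χ² = 0.0825 + 0.0515 + 0.1418 + 0.0885 = 0.36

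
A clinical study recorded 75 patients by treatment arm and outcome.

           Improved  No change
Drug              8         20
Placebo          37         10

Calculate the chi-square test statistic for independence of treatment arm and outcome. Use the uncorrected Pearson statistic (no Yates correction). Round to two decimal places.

18.39

Row totals: 28, 47. Column totals: 45, 30. Grand total N = 75.
Expected counts (row total × column total / N):
  Drug, Improved: 28×45/75 = 16.800
  Drug, No change: 28×30/75 = 11.200
  Placebo, Improved: 47×45/75 = 28.200
  Placebo, No change: 47×30/75 = 18.800
Contributions (O − E)²/E:
  (8 − 16.800)²/16.800 = 4.6095
  (20 − 11.200)²/11.200 = 6.9143
  (37 − 28.200)²/28.200 = 2.7461
  (10 − 18.800)²/18.800 = 4.1191
χ² = 4.6095 + 6.9143 + 2.7461 + 4.1191 = 18.39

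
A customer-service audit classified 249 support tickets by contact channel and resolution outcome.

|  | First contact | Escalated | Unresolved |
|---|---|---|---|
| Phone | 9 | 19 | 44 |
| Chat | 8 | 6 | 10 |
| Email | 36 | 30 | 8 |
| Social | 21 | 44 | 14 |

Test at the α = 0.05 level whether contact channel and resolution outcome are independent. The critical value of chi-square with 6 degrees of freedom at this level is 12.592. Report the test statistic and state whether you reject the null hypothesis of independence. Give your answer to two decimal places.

62.79; reject H₀

Row totals: 72, 24, 74, 79. Column totals: 74, 99, 76. Grand total N = 249.
Expected counts (row total × column total / N):
  Phone, First contact: 72×74/249 = 21.398
  Phone, Escalated: 72×99/249 = 28.627
  Phone, Unresolved: 72×76/249 = 21.976
  Chat, First contact: 24×74/249 = 7.133
  Chat, Escalated: 24×99/249 = 9.542
  Chat, Unresolved: 24×76/249 = 7.325
  Email, First contact: 74×74/249 = 21.992
  Email, Escalated: 74×99/249 = 29.422
  Email, Unresolved: 74×76/249 = 22.586
  Social, First contact: 79×74/249 = 23.478
  Social, Escalated: 79×99/249 = 31.410
  Social, Unresolved: 79×76/249 = 24.112
Contributions (O − E)²/E:
  (9 − 21.398)²/21.398 = 7.1834
  (19 − 28.627)²/28.627 = 3.2375
  (44 − 21.976)²/21.976 = 22.0721
  (8 − 7.133)²/7.133 = 0.1054
  (6 − 9.542)²/9.542 = 1.3148
  (10 − 7.325)²/7.325 = 0.9769
  (36 − 21.992)²/21.992 = 8.9225
  (30 − 29.422)²/29.422 = 0.0114
  (8 − 22.586)²/22.586 = 9.4196
  (21 − 23.478)²/23.478 = 0.2615
  (44 − 31.410)²/31.410 = 5.0464
  (14 − 24.112)²/24.112 = 4.2407
χ² = 7.1834 + 3.2375 + 22.0721 + 0.1054 + 1.3148 + 0.9769 + 8.9225 + 0.0114 + 9.4196 + 0.2615 + 5.0464 + 4.2407 = 62.79
df = (4−1)(3−1) = 6. Since 62.79 > 12.592, reject the null hypothesis of independence at α = 0.05.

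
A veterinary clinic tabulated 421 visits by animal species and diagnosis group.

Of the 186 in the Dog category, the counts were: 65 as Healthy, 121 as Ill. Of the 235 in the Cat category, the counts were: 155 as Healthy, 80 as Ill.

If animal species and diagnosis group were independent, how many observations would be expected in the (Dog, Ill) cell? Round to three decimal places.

88.803

Row total (Dog) = 186; column total (Ill) = 201; grand total N = 421.
Expected count = (row total × column total) / N = 186 × 201 / 421 = 88.803.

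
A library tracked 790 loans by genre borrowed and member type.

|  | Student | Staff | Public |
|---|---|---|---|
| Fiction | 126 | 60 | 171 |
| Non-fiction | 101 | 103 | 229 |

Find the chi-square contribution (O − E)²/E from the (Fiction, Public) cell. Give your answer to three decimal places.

Row total (Fiction) = 357; column total (Public) = 400; N = 790.
Expected count E = 357 × 400 / 790 = 180.75949.
Contribution = (O − E)²/E = (171 − 180.75949)² / 180.75949 = 0.527.

0.527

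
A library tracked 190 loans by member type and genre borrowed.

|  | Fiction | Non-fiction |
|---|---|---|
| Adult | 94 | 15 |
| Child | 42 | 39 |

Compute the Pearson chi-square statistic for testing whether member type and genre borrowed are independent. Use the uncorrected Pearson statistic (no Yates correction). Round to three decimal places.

27.009

Row totals: 109, 81. Column totals: 136, 54. Grand total N = 190.
Expected counts (row total × column total / N):
  Adult, Fiction: 109×136/190 = 78.0211
  Adult, Non-fiction: 109×54/190 = 30.9789
  Child, Fiction: 81×136/190 = 57.9789
  Child, Non-fiction: 81×54/190 = 23.0211
Contributions (O − E)²/E:
  (94 − 78.0211)²/78.0211 = 3.2725
  (15 − 30.9789)²/30.9789 = 8.2419
  (42 − 57.9789)²/57.9789 = 4.4038
  (39 − 23.0211)²/23.0211 = 11.0909
χ² = 3.2725 + 8.2419 + 4.4038 + 11.0909 = 27.009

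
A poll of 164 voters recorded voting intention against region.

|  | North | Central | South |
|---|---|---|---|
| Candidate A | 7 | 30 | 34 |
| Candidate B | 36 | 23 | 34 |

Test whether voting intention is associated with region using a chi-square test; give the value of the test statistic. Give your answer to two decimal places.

Row totals: 71, 93. Column totals: 43, 53, 68. Grand total N = 164.
Expected counts (row total × column total / N):
  Candidate A, North: 71×43/164 = 18.616
  Candidate A, Central: 71×53/164 = 22.945
  Candidate A, South: 71×68/164 = 29.439
  Candidate B, North: 93×43/164 = 24.384
  Candidate B, Central: 93×53/164 = 30.055
  Candidate B, South: 93×68/164 = 38.561
Contributions (O − E)²/E:
  (7 − 18.616)²/18.616 = 7.2481
  (30 − 22.945)²/22.945 = 2.1692
  (34 − 29.439)²/29.439 = 0.7066
  (36 − 24.384)²/24.384 = 5.5336
  (23 − 30.055)²/30.055 = 1.6561
  (34 − 38.561)²/38.561 = 0.5395
χ² = 7.2481 + 2.1692 + 0.7066 + 5.5336 + 1.6561 + 0.5395 = 17.85

17.85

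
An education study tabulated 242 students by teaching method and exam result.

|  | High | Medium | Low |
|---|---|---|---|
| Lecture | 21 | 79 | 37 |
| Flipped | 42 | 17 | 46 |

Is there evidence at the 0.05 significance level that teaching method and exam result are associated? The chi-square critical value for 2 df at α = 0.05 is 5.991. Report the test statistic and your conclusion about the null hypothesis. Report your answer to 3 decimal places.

44.565; reject H₀

Row totals: 137, 105. Column totals: 63, 96, 83. Grand total N = 242.
Expected counts (row total × column total / N):
  Lecture, High: 137×63/242 = 35.6653
  Lecture, Medium: 137×96/242 = 54.3471
  Lecture, Low: 137×83/242 = 46.9876
  Flipped, High: 105×63/242 = 27.3347
  Flipped, Medium: 105×96/242 = 41.6529
  Flipped, Low: 105×83/242 = 36.0124
Contributions (O − E)²/E:
  (21 − 35.6653)²/35.6653 = 6.0303
  (79 − 54.3471)²/54.3471 = 11.1830
  (37 − 46.9876)²/46.9876 = 2.1229
  (42 − 27.3347)²/27.3347 = 7.8681
  (17 − 41.6529)²/41.6529 = 14.5912
  (46 − 36.0124)²/36.0124 = 2.7699
χ² = 6.0303 + 11.1830 + 2.1229 + 7.8681 + 14.5912 + 2.7699 = 44.565
df = (2−1)(3−1) = 2. Since 44.565 > 5.991, reject the null hypothesis of independence at α = 0.05.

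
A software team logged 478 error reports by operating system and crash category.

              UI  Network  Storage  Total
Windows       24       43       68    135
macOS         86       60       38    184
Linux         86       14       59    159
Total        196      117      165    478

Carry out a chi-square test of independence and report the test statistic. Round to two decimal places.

Grand total N = 478.
Expected counts (row total × column total / N):
  Windows, UI: 135×196/478 = 55.356
  Windows, Network: 135×117/478 = 33.044
  Windows, Storage: 135×165/478 = 46.600
  macOS, UI: 184×196/478 = 75.448
  macOS, Network: 184×117/478 = 45.038
  macOS, Storage: 184×165/478 = 63.515
  Linux, UI: 159×196/478 = 65.197
  Linux, Network: 159×117/478 = 38.918
  Linux, Storage: 159×165/478 = 54.885
Contributions (O − E)²/E:
  (24 − 55.356)²/55.356 = 17.7614
  (43 − 33.044)²/33.044 = 2.9997
  (68 − 46.600)²/46.600 = 9.8275
  (86 − 75.448)²/75.448 = 1.4758
  (60 − 45.038)²/45.038 = 4.9705
  (38 − 63.515)²/63.515 = 10.2498
  (86 − 65.197)²/65.197 = 6.6378
  (14 − 38.918)²/38.918 = 15.9542
  (59 − 54.885)²/54.885 = 0.3085
χ² = 17.7614 + 2.9997 + 9.8275 + 1.4758 + 4.9705 + 10.2498 + 6.6378 + 15.9542 + 0.3085 = 70.19

70.19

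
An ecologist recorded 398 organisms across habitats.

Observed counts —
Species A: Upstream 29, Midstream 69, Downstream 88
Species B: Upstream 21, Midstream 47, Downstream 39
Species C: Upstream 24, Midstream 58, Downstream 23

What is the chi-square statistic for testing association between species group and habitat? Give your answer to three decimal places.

Row totals: 186, 107, 105. Column totals: 74, 174, 150. Grand total N = 398.
Expected counts (row total × column total / N):
  Species A, Upstream: 186×74/398 = 34.5829
  Species A, Midstream: 186×174/398 = 81.3166
  Species A, Downstream: 186×150/398 = 70.1005
  Species B, Upstream: 107×74/398 = 19.8945
  Species B, Midstream: 107×174/398 = 46.7789
  Species B, Downstream: 107×150/398 = 40.3266
  Species C, Upstream: 105×74/398 = 19.5226
  Species C, Midstream: 105×174/398 = 45.9045
  Species C, Downstream: 105×150/398 = 39.5729
Contributions (O − E)²/E:
  (29 − 34.5829)²/34.5829 = 0.9013
  (69 − 81.3166)²/81.3166 = 1.8655
  (88 − 70.1005)²/70.1005 = 4.5705
  (21 − 19.8945)²/19.8945 = 0.0614
  (47 − 46.7789)²/46.7789 = 0.0010
  (39 − 40.3266)²/40.3266 = 0.0436
  (24 − 19.5226)²/19.5226 = 1.0269
  (58 − 45.9045)²/45.9045 = 3.1871
  (23 − 39.5729)²/39.5729 = 6.9406
χ² = 0.9013 + 1.8655 + 4.5705 + 0.0614 + 0.0010 + 0.0436 + 1.0269 + 3.1871 + 6.9406 = 18.598

18.598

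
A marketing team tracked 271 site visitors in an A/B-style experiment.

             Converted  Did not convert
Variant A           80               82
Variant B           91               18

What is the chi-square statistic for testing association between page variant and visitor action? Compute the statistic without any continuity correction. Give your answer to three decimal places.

32.547

Row totals: 162, 109. Column totals: 171, 100. Grand total N = 271.
Expected counts (row total × column total / N):
  Variant A, Converted: 162×171/271 = 102.2214
  Variant A, Did not convert: 162×100/271 = 59.7786
  Variant B, Converted: 109×171/271 = 68.7786
  Variant B, Did not convert: 109×100/271 = 40.2214
Contributions (O − E)²/E:
  (80 − 102.2214)²/102.2214 = 4.8306
  (82 − 59.7786)²/59.7786 = 8.2603
  (91 − 68.7786)²/68.7786 = 7.1794
  (18 − 40.2214)²/40.2214 = 12.2768
χ² = 4.8306 + 8.2603 + 7.1794 + 12.2768 = 32.547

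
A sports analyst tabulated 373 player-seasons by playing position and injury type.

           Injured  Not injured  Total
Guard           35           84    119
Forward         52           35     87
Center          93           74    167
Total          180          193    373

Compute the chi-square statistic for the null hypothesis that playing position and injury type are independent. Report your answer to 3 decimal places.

25.238

Grand total N = 373.
Expected counts (row total × column total / N):
  Guard, Injured: 119×180/373 = 57.4263
  Guard, Not injured: 119×193/373 = 61.5737
  Forward, Injured: 87×180/373 = 41.9839
  Forward, Not injured: 87×193/373 = 45.0161
  Center, Injured: 167×180/373 = 80.5898
  Center, Not injured: 167×193/373 = 86.4102
Contributions (O − E)²/E:
  (35 − 57.4263)²/57.4263 = 8.7580
  (84 − 61.5737)²/61.5737 = 8.1681
  (52 − 41.9839)²/41.9839 = 2.3895
  (35 − 45.0161)²/45.0161 = 2.2286
  (93 − 80.5898)²/80.5898 = 1.9111
  (74 − 86.4102)²/86.4102 = 1.7823
χ² = 8.7580 + 8.1681 + 2.3895 + 2.2286 + 1.9111 + 1.7823 = 25.238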